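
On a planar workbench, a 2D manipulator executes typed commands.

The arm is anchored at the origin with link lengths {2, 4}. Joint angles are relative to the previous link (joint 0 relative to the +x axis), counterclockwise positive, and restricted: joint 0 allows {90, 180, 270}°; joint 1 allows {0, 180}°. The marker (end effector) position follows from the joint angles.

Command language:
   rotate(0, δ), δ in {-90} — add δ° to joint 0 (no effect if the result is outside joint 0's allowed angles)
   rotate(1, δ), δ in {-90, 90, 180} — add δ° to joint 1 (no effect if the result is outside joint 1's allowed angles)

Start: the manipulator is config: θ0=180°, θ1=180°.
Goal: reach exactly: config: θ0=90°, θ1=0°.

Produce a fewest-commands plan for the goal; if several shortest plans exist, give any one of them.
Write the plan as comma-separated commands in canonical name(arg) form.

rotate(0, -90), rotate(1, 180)

begin: config: θ0=180°, θ1=180°
1. rotate(0, -90) → config: θ0=90°, θ1=180°
2. rotate(1, 180) → config: θ0=90°, θ1=0°
shorter routes all fall short; 2 is best.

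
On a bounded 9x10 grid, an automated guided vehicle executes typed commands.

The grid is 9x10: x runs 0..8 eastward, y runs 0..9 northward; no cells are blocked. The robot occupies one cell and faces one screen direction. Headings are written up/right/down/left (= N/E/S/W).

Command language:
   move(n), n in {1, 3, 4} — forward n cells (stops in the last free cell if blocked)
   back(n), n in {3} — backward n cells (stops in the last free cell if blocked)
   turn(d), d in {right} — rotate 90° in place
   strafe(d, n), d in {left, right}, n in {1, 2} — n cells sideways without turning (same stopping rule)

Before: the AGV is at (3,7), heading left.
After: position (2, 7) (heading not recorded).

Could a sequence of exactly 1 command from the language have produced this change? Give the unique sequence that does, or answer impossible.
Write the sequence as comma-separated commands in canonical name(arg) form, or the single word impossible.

initial: at (3,7), heading left
[1] after move(1): at (2,7), heading left
no other 1-command option fits: unique.

move(1)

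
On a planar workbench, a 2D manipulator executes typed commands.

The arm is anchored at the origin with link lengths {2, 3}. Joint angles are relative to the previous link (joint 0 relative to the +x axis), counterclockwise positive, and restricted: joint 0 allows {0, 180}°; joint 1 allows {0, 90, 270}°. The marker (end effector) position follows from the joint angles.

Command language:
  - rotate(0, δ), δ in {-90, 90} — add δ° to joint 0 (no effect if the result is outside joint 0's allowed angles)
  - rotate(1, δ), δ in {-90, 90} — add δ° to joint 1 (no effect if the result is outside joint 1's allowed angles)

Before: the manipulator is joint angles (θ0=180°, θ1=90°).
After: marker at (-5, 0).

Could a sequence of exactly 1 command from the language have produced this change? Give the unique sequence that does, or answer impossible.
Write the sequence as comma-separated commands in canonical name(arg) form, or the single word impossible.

rotate(1, -90)

begin: joint angles (θ0=180°, θ1=90°)
[1] after rotate(1, -90): joint angles (θ0=180°, θ1=0°)
no rival 1-sequence matches.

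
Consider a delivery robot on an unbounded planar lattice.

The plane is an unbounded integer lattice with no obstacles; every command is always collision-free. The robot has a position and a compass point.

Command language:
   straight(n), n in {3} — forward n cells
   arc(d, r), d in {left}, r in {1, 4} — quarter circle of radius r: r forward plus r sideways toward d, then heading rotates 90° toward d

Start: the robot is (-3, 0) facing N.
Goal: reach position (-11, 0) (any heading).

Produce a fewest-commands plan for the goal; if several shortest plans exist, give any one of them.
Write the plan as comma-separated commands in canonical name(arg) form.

initial: (-3, 0) facing N
1. arc(left, 4) → (-7, 4) facing W
2. arc(left, 4) → (-11, 0) facing S
minimal: 2 command(s), checked below 2.

arc(left, 4), arc(left, 4)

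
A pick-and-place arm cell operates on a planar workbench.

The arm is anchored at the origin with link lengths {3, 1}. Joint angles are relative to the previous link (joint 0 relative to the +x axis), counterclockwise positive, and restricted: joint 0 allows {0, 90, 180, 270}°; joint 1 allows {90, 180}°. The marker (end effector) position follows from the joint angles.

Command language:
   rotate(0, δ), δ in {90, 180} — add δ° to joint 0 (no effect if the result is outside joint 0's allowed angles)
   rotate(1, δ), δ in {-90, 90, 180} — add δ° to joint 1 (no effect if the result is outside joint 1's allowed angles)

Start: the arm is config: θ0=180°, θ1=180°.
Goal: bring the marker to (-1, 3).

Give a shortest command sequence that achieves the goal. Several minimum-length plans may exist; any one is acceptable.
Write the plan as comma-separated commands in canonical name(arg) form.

from: config: θ0=180°, θ1=180°
step 1 (rotate(0, 180)): config: θ0=0°, θ1=180°
step 2 (rotate(1, -90)): config: θ0=0°, θ1=90°
step 3 (rotate(0, 90)): config: θ0=90°, θ1=90°
minimal: 3 command(s), checked below 3.

rotate(0, 180), rotate(1, -90), rotate(0, 90)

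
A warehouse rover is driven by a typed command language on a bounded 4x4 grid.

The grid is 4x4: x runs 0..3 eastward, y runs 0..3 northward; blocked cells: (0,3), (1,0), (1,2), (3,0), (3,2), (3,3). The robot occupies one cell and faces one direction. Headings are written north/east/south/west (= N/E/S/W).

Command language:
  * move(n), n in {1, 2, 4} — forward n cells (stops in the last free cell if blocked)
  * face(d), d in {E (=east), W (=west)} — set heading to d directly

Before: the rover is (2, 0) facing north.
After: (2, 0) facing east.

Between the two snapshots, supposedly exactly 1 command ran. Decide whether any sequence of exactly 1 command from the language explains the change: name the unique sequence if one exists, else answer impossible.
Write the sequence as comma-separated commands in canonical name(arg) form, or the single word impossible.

key: parked at (2,0) the whole time — nothing moves the robot
begin: (2, 0) facing north
step 1 (face(E)): (2, 0) facing east
all 5 alternatives checked — unique.

face(E)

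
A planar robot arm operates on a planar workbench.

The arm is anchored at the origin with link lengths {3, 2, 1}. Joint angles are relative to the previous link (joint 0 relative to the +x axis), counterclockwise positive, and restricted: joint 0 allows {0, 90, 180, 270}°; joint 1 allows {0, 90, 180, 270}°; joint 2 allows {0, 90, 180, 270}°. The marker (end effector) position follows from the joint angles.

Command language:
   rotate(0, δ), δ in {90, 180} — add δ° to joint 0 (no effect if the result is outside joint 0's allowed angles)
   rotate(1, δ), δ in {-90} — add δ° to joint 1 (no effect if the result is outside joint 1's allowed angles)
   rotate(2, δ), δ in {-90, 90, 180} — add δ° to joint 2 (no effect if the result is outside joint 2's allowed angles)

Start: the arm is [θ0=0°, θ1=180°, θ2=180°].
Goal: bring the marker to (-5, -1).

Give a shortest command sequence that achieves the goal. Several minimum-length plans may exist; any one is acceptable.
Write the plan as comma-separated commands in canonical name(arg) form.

begin: [θ0=0°, θ1=180°, θ2=180°]
[1] after rotate(0, 180): [θ0=180°, θ1=180°, θ2=180°]
[2] after rotate(2, -90): [θ0=180°, θ1=180°, θ2=90°]
[3] after rotate(1, -90): [θ0=180°, θ1=90°, θ2=90°]
[4] after rotate(1, -90): [θ0=180°, θ1=0°, θ2=90°]
nothing shorter than 4 reaches the goal.

rotate(0, 180), rotate(2, -90), rotate(1, -90), rotate(1, -90)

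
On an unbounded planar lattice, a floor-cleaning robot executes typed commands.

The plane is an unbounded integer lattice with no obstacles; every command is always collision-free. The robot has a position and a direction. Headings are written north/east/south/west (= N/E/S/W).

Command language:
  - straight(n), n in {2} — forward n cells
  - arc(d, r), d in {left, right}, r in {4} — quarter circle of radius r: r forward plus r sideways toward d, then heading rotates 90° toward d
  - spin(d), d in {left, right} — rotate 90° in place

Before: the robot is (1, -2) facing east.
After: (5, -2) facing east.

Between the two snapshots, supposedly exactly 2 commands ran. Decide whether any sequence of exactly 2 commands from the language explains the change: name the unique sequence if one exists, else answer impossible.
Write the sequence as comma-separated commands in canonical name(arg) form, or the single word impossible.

key: still facing E at the end — nothing in the sequence rotates
start: (1, -2) facing east
step 1 (straight(2)): (3, -2) facing east
step 2 (straight(2)): (5, -2) facing east
uniquely the one of 25 2-step routes that fits.

straight(2), straight(2)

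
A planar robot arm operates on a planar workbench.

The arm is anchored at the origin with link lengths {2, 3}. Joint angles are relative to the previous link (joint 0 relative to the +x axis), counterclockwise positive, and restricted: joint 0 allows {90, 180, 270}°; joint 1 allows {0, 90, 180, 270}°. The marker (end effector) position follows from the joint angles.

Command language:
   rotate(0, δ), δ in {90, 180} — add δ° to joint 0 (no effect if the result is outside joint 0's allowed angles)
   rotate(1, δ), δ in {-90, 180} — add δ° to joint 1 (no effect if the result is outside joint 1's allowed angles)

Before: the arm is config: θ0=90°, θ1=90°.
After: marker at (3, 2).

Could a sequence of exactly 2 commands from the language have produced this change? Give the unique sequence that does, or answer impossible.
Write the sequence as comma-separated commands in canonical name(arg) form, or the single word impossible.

rotate(1, -90), rotate(1, -90)

t0: config: θ0=90°, θ1=90°
step 1 (rotate(1, -90)): config: θ0=90°, θ1=0°
step 2 (rotate(1, -90)): config: θ0=90°, θ1=270°
uniquely the one of 16 2-step routes that fits.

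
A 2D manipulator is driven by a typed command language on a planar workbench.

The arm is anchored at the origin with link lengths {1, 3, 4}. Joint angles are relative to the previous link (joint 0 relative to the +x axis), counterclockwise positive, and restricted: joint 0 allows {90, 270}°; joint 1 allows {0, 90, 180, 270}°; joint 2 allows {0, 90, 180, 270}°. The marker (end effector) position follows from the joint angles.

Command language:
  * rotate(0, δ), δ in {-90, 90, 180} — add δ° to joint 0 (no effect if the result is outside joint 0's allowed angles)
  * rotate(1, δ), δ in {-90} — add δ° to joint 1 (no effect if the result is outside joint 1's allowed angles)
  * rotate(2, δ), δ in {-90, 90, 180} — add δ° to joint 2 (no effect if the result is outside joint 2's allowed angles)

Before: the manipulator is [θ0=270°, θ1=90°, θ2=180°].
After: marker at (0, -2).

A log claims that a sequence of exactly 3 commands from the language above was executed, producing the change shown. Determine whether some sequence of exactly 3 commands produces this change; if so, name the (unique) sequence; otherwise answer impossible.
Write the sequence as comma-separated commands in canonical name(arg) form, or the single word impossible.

start: [θ0=270°, θ1=90°, θ2=180°]
t=1 rotate(1, -90) ⇒ [θ0=270°, θ1=0°, θ2=180°]
t=2 rotate(1, -90) ⇒ [θ0=270°, θ1=270°, θ2=180°]
t=3 rotate(1, -90) ⇒ [θ0=270°, θ1=180°, θ2=180°]
all 343 alternatives checked — unique.

rotate(1, -90), rotate(1, -90), rotate(1, -90)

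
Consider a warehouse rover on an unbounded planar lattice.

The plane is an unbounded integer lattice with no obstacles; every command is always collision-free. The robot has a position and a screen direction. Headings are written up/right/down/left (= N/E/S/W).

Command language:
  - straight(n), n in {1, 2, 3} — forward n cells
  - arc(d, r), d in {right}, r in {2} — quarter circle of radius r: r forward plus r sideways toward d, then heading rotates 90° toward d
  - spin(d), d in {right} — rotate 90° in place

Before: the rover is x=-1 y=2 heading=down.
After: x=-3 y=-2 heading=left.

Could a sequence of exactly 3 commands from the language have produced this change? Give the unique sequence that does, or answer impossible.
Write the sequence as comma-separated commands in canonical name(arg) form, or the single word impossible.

straight(1), straight(1), arc(right, 2)

key: order matters: swapping straight(1) and arc(right, 2) lands elsewhere
from: x=-1 y=2 heading=down
[1] after straight(1): x=-1 y=1 heading=down
[2] after straight(1): x=-1 y=0 heading=down
[3] after arc(right, 2): x=-3 y=-2 heading=left
no other 3-command option fits: unique.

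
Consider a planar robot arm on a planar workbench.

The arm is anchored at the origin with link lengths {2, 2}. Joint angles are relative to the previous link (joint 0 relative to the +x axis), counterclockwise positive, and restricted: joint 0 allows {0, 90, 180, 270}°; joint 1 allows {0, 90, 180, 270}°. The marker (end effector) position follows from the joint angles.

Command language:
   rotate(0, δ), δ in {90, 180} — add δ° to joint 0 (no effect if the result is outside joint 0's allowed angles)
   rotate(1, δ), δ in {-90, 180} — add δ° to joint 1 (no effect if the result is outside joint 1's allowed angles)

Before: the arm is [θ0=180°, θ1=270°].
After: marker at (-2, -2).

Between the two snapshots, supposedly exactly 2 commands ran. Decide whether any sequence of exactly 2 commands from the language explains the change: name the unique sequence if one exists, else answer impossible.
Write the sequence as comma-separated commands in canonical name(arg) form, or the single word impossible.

initial: [θ0=180°, θ1=270°]
t=1 rotate(1, -90) ⇒ [θ0=180°, θ1=180°]
t=2 rotate(1, -90) ⇒ [θ0=180°, θ1=90°]
uniquely the one of 16 2-step routes that fits.

rotate(1, -90), rotate(1, -90)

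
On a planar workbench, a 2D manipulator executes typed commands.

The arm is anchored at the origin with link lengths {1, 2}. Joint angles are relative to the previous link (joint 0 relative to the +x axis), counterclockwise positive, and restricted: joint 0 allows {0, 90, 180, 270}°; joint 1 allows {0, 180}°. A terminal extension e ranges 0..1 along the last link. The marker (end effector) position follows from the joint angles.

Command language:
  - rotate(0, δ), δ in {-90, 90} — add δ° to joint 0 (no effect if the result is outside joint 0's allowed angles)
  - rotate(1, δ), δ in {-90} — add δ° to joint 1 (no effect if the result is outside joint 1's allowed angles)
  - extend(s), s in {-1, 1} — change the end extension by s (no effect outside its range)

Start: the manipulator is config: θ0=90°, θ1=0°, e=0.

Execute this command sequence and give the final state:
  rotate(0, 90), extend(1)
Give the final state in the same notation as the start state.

config: θ0=180°, θ1=0°, e=1

t0: config: θ0=90°, θ1=0°, e=0
[1] after rotate(0, 90): config: θ0=180°, θ1=0°, e=0
[2] after extend(1): config: θ0=180°, θ1=0°, e=1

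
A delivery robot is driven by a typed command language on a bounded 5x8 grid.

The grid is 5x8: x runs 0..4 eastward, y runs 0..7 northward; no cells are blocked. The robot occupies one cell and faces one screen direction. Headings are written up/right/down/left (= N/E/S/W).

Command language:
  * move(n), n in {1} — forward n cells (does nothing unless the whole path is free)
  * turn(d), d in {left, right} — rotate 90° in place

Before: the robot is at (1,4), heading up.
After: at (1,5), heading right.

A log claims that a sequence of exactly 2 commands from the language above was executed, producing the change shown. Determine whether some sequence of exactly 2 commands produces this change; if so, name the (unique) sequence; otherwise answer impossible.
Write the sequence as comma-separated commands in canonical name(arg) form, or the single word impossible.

move(1), turn(right)

key: order matters: swapping move(1) and turn(right) lands elsewhere
start: at (1,4), heading up
step 1 (move(1)): at (1,5), heading up
step 2 (turn(right)): at (1,5), heading right
uniquely the one of 9 2-step routes that fits.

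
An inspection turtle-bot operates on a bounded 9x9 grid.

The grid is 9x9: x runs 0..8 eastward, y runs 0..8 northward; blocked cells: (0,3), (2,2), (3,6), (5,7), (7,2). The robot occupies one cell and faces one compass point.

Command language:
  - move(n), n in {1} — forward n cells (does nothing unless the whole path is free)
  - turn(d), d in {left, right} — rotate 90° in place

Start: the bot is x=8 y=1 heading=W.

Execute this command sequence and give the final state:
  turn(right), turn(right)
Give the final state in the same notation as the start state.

x=8 y=1 heading=E

initial: x=8 y=1 heading=W
t=1 turn(right) ⇒ x=8 y=1 heading=N
t=2 turn(right) ⇒ x=8 y=1 heading=E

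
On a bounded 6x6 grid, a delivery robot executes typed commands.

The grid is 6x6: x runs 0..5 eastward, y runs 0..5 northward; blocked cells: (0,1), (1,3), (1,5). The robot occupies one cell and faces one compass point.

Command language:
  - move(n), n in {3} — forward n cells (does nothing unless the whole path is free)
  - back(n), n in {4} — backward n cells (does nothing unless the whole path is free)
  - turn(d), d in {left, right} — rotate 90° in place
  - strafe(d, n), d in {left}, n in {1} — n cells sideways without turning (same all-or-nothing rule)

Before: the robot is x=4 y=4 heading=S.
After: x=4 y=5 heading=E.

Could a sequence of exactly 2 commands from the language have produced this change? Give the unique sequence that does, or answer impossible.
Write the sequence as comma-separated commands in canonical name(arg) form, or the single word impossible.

turn(left), strafe(left, 1)

key: cell and facing (now E) both changed — the 2 commands mix motion and turning
start: x=4 y=4 heading=S
1. turn(left) → x=4 y=4 heading=E
2. strafe(left, 1) → x=4 y=5 heading=E
no rival 2-sequence matches.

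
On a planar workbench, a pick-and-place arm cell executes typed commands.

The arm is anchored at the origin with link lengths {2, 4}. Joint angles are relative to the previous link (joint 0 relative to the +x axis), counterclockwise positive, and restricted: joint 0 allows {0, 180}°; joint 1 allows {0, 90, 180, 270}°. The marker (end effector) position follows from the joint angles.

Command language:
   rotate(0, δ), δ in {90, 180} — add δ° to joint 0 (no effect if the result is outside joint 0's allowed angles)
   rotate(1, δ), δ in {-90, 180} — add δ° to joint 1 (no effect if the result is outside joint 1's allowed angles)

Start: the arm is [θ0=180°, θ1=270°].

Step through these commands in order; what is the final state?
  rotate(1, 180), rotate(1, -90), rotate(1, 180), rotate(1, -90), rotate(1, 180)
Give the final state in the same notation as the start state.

[θ0=180°, θ1=270°]

initial: [θ0=180°, θ1=270°]
step 1 (rotate(1, 180)): [θ0=180°, θ1=90°]
step 2 (rotate(1, -90)): [θ0=180°, θ1=0°]
step 3 (rotate(1, 180)): [θ0=180°, θ1=180°]
step 4 (rotate(1, -90)): [θ0=180°, θ1=90°]
step 5 (rotate(1, 180)): [θ0=180°, θ1=270°]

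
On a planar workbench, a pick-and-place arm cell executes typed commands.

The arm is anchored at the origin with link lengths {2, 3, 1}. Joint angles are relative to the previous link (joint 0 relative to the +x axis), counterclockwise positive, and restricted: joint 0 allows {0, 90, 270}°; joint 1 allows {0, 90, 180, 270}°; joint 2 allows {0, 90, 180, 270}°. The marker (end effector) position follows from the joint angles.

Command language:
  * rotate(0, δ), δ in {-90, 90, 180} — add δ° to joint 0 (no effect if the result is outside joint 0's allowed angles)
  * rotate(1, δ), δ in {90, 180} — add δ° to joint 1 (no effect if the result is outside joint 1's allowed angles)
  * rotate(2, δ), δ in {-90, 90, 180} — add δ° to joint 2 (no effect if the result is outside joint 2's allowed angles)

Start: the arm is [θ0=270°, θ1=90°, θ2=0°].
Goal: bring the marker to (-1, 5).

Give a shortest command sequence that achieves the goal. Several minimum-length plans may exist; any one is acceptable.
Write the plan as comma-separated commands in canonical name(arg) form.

begin: [θ0=270°, θ1=90°, θ2=0°]
[1] after rotate(1, 180): [θ0=270°, θ1=270°, θ2=0°]
[2] after rotate(2, 90): [θ0=270°, θ1=270°, θ2=90°]
[3] after rotate(1, 90): [θ0=270°, θ1=0°, θ2=90°]
[4] after rotate(0, 180): [θ0=90°, θ1=0°, θ2=90°]
no 3-step plan works, so 4 is optimal.

rotate(1, 180), rotate(2, 90), rotate(1, 90), rotate(0, 180)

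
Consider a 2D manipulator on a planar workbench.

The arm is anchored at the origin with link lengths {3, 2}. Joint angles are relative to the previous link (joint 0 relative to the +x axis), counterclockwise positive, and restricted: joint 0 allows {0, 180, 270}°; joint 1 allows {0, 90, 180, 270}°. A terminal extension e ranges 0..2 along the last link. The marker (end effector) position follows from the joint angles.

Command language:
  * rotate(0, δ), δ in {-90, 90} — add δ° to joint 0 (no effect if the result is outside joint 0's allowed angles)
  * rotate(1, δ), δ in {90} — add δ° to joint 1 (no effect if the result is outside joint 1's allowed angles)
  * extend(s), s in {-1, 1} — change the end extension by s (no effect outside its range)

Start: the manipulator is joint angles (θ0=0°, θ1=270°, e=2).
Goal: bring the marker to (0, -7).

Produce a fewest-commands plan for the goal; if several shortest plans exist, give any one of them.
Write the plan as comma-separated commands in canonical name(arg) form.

rotate(1, 90), rotate(0, -90)

t0: joint angles (θ0=0°, θ1=270°, e=2)
step 1 (rotate(1, 90)): joint angles (θ0=0°, θ1=0°, e=2)
step 2 (rotate(0, -90)): joint angles (θ0=270°, θ1=0°, e=2)
nothing shorter than 2 reaches the goal.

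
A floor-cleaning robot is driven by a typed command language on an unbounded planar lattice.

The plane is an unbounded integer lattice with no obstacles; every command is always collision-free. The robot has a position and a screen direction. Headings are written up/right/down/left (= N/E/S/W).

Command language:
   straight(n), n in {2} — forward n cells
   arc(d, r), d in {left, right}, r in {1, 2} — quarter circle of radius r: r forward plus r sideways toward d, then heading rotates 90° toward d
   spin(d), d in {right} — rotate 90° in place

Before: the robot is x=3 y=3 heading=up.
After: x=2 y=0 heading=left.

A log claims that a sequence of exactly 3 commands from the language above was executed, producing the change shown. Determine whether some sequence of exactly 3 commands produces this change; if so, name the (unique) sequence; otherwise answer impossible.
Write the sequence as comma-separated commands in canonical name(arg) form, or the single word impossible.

spin(right), arc(right, 1), arc(right, 2)

key: position moved to (2,0) AND the heading swung to W — translation plus rotation needed
begin: x=3 y=3 heading=up
[1] after spin(right): x=3 y=3 heading=right
[2] after arc(right, 1): x=4 y=2 heading=down
[3] after arc(right, 2): x=2 y=0 heading=left
no other 3-command option fits: unique.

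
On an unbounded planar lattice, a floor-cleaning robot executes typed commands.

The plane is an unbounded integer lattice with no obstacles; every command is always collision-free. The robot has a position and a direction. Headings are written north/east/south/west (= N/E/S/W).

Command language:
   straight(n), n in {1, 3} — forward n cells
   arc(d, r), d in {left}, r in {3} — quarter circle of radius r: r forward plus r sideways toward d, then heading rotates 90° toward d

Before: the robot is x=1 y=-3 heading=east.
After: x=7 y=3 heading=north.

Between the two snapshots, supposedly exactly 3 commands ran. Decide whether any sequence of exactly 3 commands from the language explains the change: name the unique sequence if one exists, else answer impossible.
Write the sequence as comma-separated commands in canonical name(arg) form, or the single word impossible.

key: cell and facing (now N) both changed — the 3 commands mix motion and turning
begin: x=1 y=-3 heading=east
step 1 (straight(3)): x=4 y=-3 heading=east
step 2 (arc(left, 3)): x=7 y=0 heading=north
step 3 (straight(3)): x=7 y=3 heading=north
uniquely the one of 27 3-step routes that fits.

straight(3), arc(left, 3), straight(3)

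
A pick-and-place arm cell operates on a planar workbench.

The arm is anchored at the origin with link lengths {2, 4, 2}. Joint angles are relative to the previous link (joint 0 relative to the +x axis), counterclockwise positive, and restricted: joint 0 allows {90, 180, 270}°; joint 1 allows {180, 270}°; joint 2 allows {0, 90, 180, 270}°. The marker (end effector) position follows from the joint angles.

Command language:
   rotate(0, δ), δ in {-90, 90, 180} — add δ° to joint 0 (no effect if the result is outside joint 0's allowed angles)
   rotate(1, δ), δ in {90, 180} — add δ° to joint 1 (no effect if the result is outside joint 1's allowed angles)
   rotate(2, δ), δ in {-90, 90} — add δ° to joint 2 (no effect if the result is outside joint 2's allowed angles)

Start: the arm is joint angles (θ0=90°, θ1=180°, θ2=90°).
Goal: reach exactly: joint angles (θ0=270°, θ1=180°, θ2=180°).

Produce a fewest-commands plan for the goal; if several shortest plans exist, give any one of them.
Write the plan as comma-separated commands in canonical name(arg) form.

rotate(0, 180), rotate(2, 90)

initial: joint angles (θ0=90°, θ1=180°, θ2=90°)
[1] after rotate(0, 180): joint angles (θ0=270°, θ1=180°, θ2=90°)
[2] after rotate(2, 90): joint angles (θ0=270°, θ1=180°, θ2=180°)
shorter routes all fall short; 2 is best.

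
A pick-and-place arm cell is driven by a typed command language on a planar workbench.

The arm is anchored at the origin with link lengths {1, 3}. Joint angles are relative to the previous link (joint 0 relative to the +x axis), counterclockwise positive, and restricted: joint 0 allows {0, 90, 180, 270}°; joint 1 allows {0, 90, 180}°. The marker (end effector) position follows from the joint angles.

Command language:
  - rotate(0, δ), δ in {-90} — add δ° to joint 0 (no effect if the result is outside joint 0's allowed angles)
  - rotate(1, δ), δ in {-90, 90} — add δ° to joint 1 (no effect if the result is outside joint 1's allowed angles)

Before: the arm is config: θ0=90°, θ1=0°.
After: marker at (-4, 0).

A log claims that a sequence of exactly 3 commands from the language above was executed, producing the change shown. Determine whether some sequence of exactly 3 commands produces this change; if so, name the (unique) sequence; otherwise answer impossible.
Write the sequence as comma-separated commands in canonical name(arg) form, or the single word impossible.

from: config: θ0=90°, θ1=0°
t=1 rotate(0, -90) ⇒ config: θ0=0°, θ1=0°
t=2 rotate(0, -90) ⇒ config: θ0=270°, θ1=0°
t=3 rotate(0, -90) ⇒ config: θ0=180°, θ1=0°
uniquely the one of 27 3-step routes that fits.

rotate(0, -90), rotate(0, -90), rotate(0, -90)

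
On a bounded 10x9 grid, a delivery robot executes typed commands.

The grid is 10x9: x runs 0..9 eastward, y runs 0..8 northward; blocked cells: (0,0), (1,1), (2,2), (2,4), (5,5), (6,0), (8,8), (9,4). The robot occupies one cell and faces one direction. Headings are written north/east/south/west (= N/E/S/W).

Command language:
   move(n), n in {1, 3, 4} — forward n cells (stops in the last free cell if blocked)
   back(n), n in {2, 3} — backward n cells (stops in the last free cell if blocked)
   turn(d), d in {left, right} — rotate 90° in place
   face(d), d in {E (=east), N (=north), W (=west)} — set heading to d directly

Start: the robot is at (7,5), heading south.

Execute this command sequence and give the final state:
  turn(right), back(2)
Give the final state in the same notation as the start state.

from: at (7,5), heading south
t=1 turn(right) ⇒ at (7,5), heading west
t=2 back(2) ⇒ at (9,5), heading west

at (9,5), heading west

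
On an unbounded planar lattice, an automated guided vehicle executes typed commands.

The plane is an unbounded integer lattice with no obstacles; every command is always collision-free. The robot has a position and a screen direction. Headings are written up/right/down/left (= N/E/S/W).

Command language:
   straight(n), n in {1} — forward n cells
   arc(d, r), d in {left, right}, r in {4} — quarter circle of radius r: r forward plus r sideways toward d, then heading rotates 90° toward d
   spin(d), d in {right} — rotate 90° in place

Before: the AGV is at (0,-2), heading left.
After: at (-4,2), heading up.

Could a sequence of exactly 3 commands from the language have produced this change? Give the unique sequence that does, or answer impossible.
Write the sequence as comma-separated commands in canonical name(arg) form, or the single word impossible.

key: cell and facing (now N) both changed — the 3 commands mix motion and turning
begin: at (0,-2), heading left
[1] after spin(right): at (0,-2), heading up
[2] after arc(left, 4): at (-4,2), heading left
[3] after spin(right): at (-4,2), heading up
uniquely the one of 64 3-step routes that fits.

spin(right), arc(left, 4), spin(right)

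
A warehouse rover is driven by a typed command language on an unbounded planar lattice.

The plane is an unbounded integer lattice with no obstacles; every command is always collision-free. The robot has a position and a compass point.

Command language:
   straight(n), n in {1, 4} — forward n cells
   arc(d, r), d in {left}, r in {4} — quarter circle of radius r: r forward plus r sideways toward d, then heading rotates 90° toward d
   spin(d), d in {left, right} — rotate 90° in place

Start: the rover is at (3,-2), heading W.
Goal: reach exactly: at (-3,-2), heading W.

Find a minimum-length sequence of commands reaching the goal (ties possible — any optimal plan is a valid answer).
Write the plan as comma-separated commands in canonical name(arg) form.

initial: at (3,-2), heading W
step 1 (straight(1)): at (2,-2), heading W
step 2 (straight(1)): at (1,-2), heading W
step 3 (straight(4)): at (-3,-2), heading W
shorter routes all fall short; 3 is best.

straight(1), straight(1), straight(4)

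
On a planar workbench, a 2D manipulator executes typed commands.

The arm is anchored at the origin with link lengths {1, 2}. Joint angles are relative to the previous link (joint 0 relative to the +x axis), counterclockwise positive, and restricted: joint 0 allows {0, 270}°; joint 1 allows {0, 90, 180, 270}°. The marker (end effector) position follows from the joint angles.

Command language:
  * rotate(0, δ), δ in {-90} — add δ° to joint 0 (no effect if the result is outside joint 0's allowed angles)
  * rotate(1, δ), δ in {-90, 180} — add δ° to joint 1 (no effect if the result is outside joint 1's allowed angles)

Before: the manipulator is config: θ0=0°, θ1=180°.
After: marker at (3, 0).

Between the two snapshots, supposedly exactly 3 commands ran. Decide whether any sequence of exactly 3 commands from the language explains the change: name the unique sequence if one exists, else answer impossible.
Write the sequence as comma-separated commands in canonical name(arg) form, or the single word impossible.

begin: config: θ0=0°, θ1=180°
t=1 rotate(1, 180) ⇒ config: θ0=0°, θ1=0°
t=2 rotate(1, 180) ⇒ config: θ0=0°, θ1=180°
t=3 rotate(1, 180) ⇒ config: θ0=0°, θ1=0°
all 27 alternatives checked — unique.

rotate(1, 180), rotate(1, 180), rotate(1, 180)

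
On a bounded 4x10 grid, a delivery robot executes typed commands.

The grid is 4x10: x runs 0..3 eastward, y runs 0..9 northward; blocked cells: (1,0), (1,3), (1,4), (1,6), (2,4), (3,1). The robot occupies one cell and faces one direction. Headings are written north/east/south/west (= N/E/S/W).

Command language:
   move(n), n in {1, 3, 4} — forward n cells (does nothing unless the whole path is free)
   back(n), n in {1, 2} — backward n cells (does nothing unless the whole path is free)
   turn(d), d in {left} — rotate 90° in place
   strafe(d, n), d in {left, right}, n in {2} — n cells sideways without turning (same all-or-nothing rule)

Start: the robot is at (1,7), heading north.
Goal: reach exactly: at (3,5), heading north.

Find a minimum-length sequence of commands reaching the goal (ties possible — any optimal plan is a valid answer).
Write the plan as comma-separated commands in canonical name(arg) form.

start: at (1,7), heading north
1. strafe(right, 2) → at (3,7), heading north
2. back(2) → at (3,5), heading north
minimal: 2 command(s), checked below 2.

strafe(right, 2), back(2)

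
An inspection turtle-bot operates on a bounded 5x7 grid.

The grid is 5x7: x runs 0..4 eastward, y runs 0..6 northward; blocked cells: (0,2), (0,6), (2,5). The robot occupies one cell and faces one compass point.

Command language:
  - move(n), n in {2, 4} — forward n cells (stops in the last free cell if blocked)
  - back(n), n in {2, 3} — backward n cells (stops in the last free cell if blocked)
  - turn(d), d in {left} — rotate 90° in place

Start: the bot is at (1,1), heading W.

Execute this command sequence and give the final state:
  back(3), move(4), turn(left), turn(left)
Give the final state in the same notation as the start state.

t0: at (1,1), heading W
[1] after back(3): at (4,1), heading W
[2] after move(4): at (0,1), heading W
[3] after turn(left): at (0,1), heading S
[4] after turn(left): at (0,1), heading E

at (0,1), heading E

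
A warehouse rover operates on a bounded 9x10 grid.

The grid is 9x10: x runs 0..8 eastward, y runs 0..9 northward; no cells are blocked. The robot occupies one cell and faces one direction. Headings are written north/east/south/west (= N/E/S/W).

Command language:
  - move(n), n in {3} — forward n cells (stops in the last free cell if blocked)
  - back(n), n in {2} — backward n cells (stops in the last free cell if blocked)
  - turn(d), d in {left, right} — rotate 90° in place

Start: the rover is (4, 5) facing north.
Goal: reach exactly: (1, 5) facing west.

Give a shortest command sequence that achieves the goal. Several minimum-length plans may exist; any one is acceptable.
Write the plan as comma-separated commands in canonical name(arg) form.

initial: (4, 5) facing north
1. turn(left) → (4, 5) facing west
2. move(3) → (1, 5) facing west
no 1-step plan works, so 2 is optimal.

turn(left), move(3)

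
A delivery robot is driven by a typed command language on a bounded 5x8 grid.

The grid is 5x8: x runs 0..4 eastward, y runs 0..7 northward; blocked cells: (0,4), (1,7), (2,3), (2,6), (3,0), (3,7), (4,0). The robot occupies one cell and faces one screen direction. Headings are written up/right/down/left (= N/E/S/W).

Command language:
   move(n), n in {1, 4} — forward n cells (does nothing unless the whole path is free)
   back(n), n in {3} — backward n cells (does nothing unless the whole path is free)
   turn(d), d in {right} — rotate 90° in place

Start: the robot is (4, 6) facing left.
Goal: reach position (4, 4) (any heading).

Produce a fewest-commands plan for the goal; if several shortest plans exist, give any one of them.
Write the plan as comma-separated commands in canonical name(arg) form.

turn(right), back(3), move(1)

initial: (4, 6) facing left
t=1 turn(right) ⇒ (4, 6) facing up
t=2 back(3) ⇒ (4, 3) facing up
t=3 move(1) ⇒ (4, 4) facing up
nothing shorter than 3 reaches the goal.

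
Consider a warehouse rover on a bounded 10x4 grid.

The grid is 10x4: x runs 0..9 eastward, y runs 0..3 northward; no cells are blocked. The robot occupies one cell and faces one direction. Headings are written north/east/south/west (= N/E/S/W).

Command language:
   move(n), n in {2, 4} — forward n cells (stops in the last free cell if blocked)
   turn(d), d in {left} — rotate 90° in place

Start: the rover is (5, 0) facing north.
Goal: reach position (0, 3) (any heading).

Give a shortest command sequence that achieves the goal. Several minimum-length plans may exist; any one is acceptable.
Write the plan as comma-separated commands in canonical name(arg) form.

move(4), turn(left), move(4), move(4)

initial: (5, 0) facing north
[1] after move(4): (5, 3) facing north
[2] after turn(left): (5, 3) facing west
[3] after move(4): (1, 3) facing west
[4] after move(4): (0, 3) facing west
no 3-step plan works, so 4 is optimal.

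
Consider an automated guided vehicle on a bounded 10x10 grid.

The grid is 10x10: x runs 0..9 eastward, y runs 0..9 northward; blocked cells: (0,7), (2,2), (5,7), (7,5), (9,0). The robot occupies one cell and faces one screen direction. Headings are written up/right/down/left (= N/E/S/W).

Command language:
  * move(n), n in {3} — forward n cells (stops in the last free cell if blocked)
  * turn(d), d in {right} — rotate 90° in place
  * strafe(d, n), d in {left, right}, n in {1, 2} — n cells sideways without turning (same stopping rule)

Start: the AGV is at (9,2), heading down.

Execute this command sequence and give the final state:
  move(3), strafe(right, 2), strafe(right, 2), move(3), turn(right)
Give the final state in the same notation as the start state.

at (5,0), heading left

begin: at (9,2), heading down
[1] after move(3): at (9,1), heading down
[2] after strafe(right, 2): at (7,1), heading down
[3] after strafe(right, 2): at (5,1), heading down
[4] after move(3): at (5,0), heading down
[5] after turn(right): at (5,0), heading left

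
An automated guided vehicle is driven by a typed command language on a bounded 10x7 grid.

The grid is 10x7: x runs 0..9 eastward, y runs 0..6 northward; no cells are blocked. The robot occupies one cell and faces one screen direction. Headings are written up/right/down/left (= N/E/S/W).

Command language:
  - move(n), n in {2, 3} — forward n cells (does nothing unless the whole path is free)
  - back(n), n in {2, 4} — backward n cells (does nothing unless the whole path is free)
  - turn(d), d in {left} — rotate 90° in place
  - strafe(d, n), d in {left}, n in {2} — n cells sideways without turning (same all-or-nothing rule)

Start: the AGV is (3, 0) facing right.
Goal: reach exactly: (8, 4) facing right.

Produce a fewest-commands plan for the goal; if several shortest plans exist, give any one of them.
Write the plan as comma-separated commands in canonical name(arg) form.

move(2), move(3), strafe(left, 2), strafe(left, 2)

begin: (3, 0) facing right
t=1 move(2) ⇒ (5, 0) facing right
t=2 move(3) ⇒ (8, 0) facing right
t=3 strafe(left, 2) ⇒ (8, 2) facing right
t=4 strafe(left, 2) ⇒ (8, 4) facing right
shorter routes all fall short; 4 is best.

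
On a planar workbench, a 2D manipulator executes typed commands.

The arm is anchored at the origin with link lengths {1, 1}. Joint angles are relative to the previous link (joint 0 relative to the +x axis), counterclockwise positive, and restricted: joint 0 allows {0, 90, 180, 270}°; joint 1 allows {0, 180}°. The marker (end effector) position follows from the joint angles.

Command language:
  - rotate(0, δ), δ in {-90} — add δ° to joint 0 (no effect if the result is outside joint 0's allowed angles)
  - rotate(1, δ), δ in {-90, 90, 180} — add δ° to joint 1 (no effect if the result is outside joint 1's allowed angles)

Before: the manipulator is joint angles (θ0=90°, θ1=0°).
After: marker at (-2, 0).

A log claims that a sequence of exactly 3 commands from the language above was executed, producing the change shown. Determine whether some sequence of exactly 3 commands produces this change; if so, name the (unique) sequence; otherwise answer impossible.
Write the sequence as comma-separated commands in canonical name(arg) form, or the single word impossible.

rotate(0, -90), rotate(0, -90), rotate(0, -90)

initial: joint angles (θ0=90°, θ1=0°)
t=1 rotate(0, -90) ⇒ joint angles (θ0=0°, θ1=0°)
t=2 rotate(0, -90) ⇒ joint angles (θ0=270°, θ1=0°)
t=3 rotate(0, -90) ⇒ joint angles (θ0=180°, θ1=0°)
no other 3-command option fits: unique.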